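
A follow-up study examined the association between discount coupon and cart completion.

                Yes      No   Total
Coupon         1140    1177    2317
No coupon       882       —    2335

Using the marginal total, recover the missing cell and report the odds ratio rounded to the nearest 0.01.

The missing cell is in the unexposed row: 2335 − 882 = 1453.
So a = 1140, b = 1177, c = 882, d = 1453.
OR = (a·d)/(b·c) = (1140 × 1453) / (1177 × 882) = 1656420 / 1038114 = 1.59561

1.60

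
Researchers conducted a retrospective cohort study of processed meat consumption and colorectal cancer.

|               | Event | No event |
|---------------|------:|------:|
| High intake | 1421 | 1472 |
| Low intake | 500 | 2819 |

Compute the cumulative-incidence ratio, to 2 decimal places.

3.26

Cells: a = 1421, b = 1472, c = 500, d = 2819.
Risk in exposed = 1421/2893 = 0.49119; risk in unexposed = 500/3319 = 0.15065.
RR = 0.49119 / 0.15065 = 3.26049
The risk among the exposed is 3.26 times that among the unexposed.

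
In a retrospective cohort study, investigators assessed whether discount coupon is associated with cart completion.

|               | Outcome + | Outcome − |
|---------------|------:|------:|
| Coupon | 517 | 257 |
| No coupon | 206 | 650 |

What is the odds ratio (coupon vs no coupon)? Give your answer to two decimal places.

6.35

Cells: a = 517, b = 257, c = 206, d = 650.
OR = (a·d)/(b·c) = (517 × 650) / (257 × 206) = 336050 / 52942 = 6.34751
The odds of cart completion are about 6.35 times as high in the coupon group.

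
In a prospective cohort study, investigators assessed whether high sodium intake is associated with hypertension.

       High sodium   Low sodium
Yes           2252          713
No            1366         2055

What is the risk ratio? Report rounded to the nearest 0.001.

2.416

Reading the table with exposure as columns: a = 2252 (High sodium, case), b = 1366 (High sodium, non-case), c = 713 (Low sodium, case), d = 2055.
Risk in exposed = 2252/3618 = 0.62244; risk in unexposed = 713/2768 = 0.25759.
RR = 0.62244 / 0.25759 = 2.41644
The risk among the exposed is 2.42 times that among the unexposed.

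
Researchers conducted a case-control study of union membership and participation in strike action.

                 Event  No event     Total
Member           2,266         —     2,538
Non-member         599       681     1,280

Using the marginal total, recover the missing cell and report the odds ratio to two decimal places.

9.47

The missing cell is in the exposed row: 2538 − 2266 = 272.
So a = 2266, b = 272, c = 599, d = 681.
OR = (a·d)/(b·c) = (2266 × 681) / (272 × 599) = 1543146 / 162928 = 9.47134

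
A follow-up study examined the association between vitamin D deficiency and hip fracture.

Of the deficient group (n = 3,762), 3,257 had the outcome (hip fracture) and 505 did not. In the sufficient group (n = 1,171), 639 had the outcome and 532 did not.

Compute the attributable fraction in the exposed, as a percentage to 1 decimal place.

From the description: a = 3257, b = 505, c = 639, d = 532.
Risk in exposed = 3257/3762 = 0.86576; risk in unexposed = 639/1171 = 0.54569.
RR = 0.86576/0.54569 = 1.58655
AR% = (RR − 1)/RR × 100 = (1.58655 − 1)/1.58655 × 100 = 36.9703%

37.0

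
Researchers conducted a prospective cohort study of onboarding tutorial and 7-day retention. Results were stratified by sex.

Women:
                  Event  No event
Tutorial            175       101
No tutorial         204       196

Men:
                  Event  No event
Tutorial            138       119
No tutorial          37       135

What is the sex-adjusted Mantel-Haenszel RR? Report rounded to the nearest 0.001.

1.507

RR_MH = Σ(aᵢ·n₀ᵢ/nᵢ) / Σ(cᵢ·n₁ᵢ/nᵢ), with n₁ᵢ = aᵢ+bᵢ (exposed), n₀ᵢ = cᵢ+dᵢ (unexposed), nᵢ = n₁ᵢ+n₀ᵢ.
Stratum 1 (Women): n₁ = 276, n₀ = 400, n = 676; a·n₀/n = 175·400/676 = 103.5503; c·n₁/n = 204·276/676 = 83.2899
Stratum 2 (Men): n₁ = 257, n₀ = 172, n = 429; a·n₀/n = 138·172/429 = 55.3287; c·n₁/n = 37·257/429 = 22.1655
RR_MH = (103.5503 + 55.3287) / (83.2899 + 22.1655) = 158.8790 / 105.4554 = 1.50660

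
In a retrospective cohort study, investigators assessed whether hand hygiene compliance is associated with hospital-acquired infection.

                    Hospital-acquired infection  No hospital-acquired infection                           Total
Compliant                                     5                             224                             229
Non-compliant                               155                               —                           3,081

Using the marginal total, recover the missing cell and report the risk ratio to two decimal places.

0.43

The missing cell is in the unexposed row: 3081 − 155 = 2926.
So a = 5, b = 224, c = 155, d = 2926.
RR = [a/(a+b)] / [c/(c+d)] = (5/229) / (155/3081) = 0.02183/0.05031 = 0.43400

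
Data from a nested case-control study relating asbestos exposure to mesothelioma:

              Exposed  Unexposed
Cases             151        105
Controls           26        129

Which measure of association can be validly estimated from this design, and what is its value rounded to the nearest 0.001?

Reading the table with exposure as columns: a = 151 (Exposed, case), b = 26 (Exposed, non-case), c = 105 (Unexposed, case), d = 129.
This is a nested case-control study: participants were sampled on outcome status, so risks in the source population cannot be estimated directly — relative risk is not valid here. The odds ratio is the appropriate measure.
OR = (a·d)/(b·c) = (151 × 129) / (26 × 105) = 19479 / 2730 = 7.13516

7.135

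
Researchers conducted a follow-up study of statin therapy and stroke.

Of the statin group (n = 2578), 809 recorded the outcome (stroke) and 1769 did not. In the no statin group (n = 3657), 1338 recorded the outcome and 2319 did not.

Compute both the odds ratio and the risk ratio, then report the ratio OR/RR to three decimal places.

From the description: a = 809, b = 1769, c = 1338, d = 2319.
OR = (809·2319)/(1769·1338) = 1876071/2366922 = 0.79262
Risk in exposed = 809/2578 = 0.31381; risk in unexposed = 1338/3657 = 0.36587; RR = 0.85770
OR/RR = 0.79262 / 0.85770 = 0.92413
The outcome is not rare, so the OR lies further from 1 than the RR.

0.924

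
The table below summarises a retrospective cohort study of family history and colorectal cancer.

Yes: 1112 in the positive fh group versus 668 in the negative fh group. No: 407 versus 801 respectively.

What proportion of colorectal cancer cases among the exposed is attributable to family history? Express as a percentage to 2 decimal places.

37.88

From the description: a = 1112, b = 407, c = 668, d = 801.
Risk in exposed = 1112/1519 = 0.73206; risk in unexposed = 668/1469 = 0.45473.
RR = 0.73206/0.45473 = 1.60988
AR% = (RR − 1)/RR × 100 = (1.60988 − 1)/1.60988 × 100 = 37.8834%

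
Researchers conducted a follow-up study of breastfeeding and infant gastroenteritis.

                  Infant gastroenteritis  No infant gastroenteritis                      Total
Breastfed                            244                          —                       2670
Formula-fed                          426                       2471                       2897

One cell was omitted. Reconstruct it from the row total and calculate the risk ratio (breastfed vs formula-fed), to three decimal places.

The missing cell is in the exposed row: 2670 − 244 = 2426.
So a = 244, b = 2426, c = 426, d = 2471.
RR = [a/(a+b)] / [c/(c+d)] = (244/2670) / (426/2897) = 0.09139/0.14705 = 0.62147

0.621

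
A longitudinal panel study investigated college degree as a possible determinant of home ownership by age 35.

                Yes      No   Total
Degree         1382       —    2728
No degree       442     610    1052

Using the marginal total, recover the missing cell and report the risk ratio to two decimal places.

1.21

The missing cell is in the exposed row: 2728 − 1382 = 1346.
So a = 1382, b = 1346, c = 442, d = 610.
RR = [a/(a+b)] / [c/(c+d)] = (1382/2728) / (442/1052) = 0.50660/0.42015 = 1.20575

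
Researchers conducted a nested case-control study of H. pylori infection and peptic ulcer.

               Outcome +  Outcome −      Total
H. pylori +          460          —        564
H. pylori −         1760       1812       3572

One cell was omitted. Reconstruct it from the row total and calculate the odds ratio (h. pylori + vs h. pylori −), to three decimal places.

The missing cell is in the exposed row: 564 − 460 = 104.
So a = 460, b = 104, c = 1760, d = 1812.
OR = (a·d)/(b·c) = (460 × 1812) / (104 × 1760) = 833520 / 183040 = 4.55376

4.554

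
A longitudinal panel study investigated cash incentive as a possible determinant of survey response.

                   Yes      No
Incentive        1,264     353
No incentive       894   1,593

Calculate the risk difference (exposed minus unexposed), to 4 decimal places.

Cells: a = 1264, b = 353, c = 894, d = 1593.
Risk in exposed = 1264/1617 = 0.781694; risk in unexposed = 894/2487 = 0.359469.
Risk difference = 0.781694 − 0.359469 = 0.422225

0.4222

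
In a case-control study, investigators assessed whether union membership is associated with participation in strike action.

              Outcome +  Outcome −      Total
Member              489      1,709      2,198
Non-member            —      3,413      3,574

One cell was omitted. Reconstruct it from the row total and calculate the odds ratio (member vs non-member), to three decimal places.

6.066

The missing cell is in the unexposed row: 3574 − 3413 = 161.
So a = 489, b = 1709, c = 161, d = 3413.
OR = (a·d)/(b·c) = (489 × 3413) / (1709 × 161) = 1668957 / 275149 = 6.06565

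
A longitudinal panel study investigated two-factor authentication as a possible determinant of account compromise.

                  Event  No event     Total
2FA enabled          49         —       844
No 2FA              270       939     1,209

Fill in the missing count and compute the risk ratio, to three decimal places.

The missing cell is in the exposed row: 844 − 49 = 795.
So a = 49, b = 795, c = 270, d = 939.
RR = [a/(a+b)] / [c/(c+d)] = (49/844) / (270/1209) = 0.05806/0.22333 = 0.25997

0.260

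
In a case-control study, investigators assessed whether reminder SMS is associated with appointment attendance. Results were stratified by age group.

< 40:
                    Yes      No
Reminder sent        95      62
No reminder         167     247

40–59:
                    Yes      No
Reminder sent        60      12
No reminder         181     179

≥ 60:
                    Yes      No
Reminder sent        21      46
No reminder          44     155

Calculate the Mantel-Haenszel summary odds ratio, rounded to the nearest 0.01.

OR_MH = Σ(aᵢdᵢ/nᵢ) / Σ(bᵢcᵢ/nᵢ), where nᵢ is the stratum total.
Stratum 1 (< 40): n = 571; a·d/n = 95·247/571 = 41.0946; b·c/n = 62·167/571 = 18.1331
Stratum 2 (40–59): n = 432; a·d/n = 60·179/432 = 24.8611; b·c/n = 12·181/432 = 5.0278
Stratum 3 (≥ 60): n = 266; a·d/n = 21·155/266 = 12.2368; b·c/n = 46·44/266 = 7.6090
OR_MH = (41.0946 + 24.8611 + 12.2368) / (18.1331 + 5.0278 + 7.6090) = 78.1925 / 30.7699 = 2.54120

2.54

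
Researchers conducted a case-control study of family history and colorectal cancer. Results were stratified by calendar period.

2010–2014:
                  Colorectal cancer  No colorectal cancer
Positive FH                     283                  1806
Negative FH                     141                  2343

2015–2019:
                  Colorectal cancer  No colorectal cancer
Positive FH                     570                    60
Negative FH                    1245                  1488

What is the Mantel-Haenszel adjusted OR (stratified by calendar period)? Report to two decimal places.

OR_MH = Σ(aᵢdᵢ/nᵢ) / Σ(bᵢcᵢ/nᵢ), where nᵢ is the stratum total.
Stratum 1 (2010–2014): n = 4573; a·d/n = 283·2343/4573 = 144.9965; b·c/n = 1806·141/4573 = 55.6847
Stratum 2 (2015–2019): n = 3363; a·d/n = 570·1488/3363 = 252.2034; b·c/n = 60·1245/3363 = 22.2123
OR_MH = (144.9965 + 252.2034) / (55.6847 + 22.2123) = 397.1999 / 77.8970 = 5.09904

5.10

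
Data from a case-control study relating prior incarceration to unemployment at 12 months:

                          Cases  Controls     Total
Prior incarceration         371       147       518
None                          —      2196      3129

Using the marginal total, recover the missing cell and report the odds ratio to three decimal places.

The missing cell is in the unexposed row: 3129 − 2196 = 933.
So a = 371, b = 147, c = 933, d = 2196.
OR = (a·d)/(b·c) = (371 × 2196) / (147 × 933) = 814716 / 137151 = 5.94028

5.940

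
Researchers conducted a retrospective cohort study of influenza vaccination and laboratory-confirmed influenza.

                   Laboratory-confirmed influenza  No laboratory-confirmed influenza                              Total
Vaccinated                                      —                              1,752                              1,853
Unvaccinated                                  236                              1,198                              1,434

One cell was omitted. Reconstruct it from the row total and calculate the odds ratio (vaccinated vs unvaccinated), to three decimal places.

0.293

The missing cell is in the exposed row: 1853 − 1752 = 101.
So a = 101, b = 1752, c = 236, d = 1198.
OR = (a·d)/(b·c) = (101 × 1198) / (1752 × 236) = 120998 / 413472 = 0.29264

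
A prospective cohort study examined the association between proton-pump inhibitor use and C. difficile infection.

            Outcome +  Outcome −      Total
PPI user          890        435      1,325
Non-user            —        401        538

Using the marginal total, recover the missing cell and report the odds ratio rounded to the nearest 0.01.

5.99

The missing cell is in the unexposed row: 538 − 401 = 137.
So a = 890, b = 435, c = 137, d = 401.
OR = (a·d)/(b·c) = (890 × 401) / (435 × 137) = 356890 / 59595 = 5.98859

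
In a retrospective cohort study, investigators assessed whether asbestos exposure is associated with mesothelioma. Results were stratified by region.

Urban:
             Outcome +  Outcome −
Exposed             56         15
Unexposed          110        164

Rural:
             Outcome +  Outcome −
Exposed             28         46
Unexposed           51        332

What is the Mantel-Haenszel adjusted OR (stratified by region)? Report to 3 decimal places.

OR_MH = Σ(aᵢdᵢ/nᵢ) / Σ(bᵢcᵢ/nᵢ), where nᵢ is the stratum total.
Stratum 1 (Urban): n = 345; a·d/n = 56·164/345 = 26.6203; b·c/n = 15·110/345 = 4.7826
Stratum 2 (Rural): n = 457; a·d/n = 28·332/457 = 20.3414; b·c/n = 46·51/457 = 5.1335
OR_MH = (26.6203 + 20.3414) / (4.7826 + 5.1335) = 46.9616 / 9.9161 = 4.73590

4.736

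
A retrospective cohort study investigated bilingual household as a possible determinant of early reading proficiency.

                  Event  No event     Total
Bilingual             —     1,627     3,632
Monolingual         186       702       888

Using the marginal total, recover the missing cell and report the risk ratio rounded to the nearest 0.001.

The missing cell is in the exposed row: 3632 − 1627 = 2005.
So a = 2005, b = 1627, c = 186, d = 702.
RR = [a/(a+b)] / [c/(c+d)] = (2005/3632) / (186/888) = 0.55204/0.20946 = 2.63553

2.636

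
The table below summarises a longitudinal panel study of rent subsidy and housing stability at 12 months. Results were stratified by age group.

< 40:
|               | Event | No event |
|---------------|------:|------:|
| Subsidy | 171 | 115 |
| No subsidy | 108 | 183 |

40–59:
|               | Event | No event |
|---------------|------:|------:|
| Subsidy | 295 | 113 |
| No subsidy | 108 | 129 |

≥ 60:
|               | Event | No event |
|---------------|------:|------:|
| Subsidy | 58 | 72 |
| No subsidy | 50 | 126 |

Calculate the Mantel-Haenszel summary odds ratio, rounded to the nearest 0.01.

2.63

OR_MH = Σ(aᵢdᵢ/nᵢ) / Σ(bᵢcᵢ/nᵢ), where nᵢ is the stratum total.
Stratum 1 (< 40): n = 577; a·d/n = 171·183/577 = 54.2340; b·c/n = 115·108/577 = 21.5251
Stratum 2 (40–59): n = 645; a·d/n = 295·129/645 = 59.0000; b·c/n = 113·108/645 = 18.9209
Stratum 3 (≥ 60): n = 306; a·d/n = 58·126/306 = 23.8824; b·c/n = 72·50/306 = 11.7647
OR_MH = (54.2340 + 59.0000 + 23.8824) / (21.5251 + 18.9209 + 11.7647) = 137.1163 / 52.2108 = 2.62621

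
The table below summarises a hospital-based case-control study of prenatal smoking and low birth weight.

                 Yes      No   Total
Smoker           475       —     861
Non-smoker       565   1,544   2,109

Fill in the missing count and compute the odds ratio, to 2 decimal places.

The missing cell is in the exposed row: 861 − 475 = 386.
So a = 475, b = 386, c = 565, d = 1544.
OR = (a·d)/(b·c) = (475 × 1544) / (386 × 565) = 733400 / 218090 = 3.36283

3.36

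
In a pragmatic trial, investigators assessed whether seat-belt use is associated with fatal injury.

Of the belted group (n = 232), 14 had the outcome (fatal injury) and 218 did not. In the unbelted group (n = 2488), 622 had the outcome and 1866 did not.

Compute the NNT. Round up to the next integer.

Risk in treated group = 14/232 = 0.06034; risk in control = 622/2488 = 0.25000.
Absolute risk reduction = 0.25000 − 0.06034 = 0.18966
NNT = 1 / ARR = 1 / 0.18966 = 5.273 → round up → 6

6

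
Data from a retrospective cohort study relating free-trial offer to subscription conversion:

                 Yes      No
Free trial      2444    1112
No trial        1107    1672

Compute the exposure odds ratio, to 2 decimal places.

3.32

Cells: a = 2444, b = 1112, c = 1107, d = 1672.
OR = (a·d)/(b·c) = (2444 × 1672) / (1112 × 1107) = 4086368 / 1230984 = 3.31959
The odds of subscription conversion are about 3.32 times as high in the free trial group.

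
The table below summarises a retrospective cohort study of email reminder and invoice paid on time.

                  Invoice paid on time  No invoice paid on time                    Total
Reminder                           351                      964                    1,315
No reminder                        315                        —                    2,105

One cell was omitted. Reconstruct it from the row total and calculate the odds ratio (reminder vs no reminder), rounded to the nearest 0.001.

2.069

The missing cell is in the unexposed row: 2105 − 315 = 1790.
So a = 351, b = 964, c = 315, d = 1790.
OR = (a·d)/(b·c) = (351 × 1790) / (964 × 315) = 628290 / 303660 = 2.06906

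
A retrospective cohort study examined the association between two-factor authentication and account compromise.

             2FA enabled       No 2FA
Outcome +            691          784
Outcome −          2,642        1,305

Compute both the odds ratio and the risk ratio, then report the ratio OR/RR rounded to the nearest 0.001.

Reading the table with exposure as columns: a = 691 (2FA enabled, case), b = 2642 (2FA enabled, non-case), c = 784 (No 2FA, case), d = 1305.
OR = (691·1305)/(2642·784) = 901755/2071328 = 0.43535
Risk in exposed = 691/3333 = 0.20732; risk in unexposed = 784/2089 = 0.37530; RR = 0.55241
OR/RR = 0.43535 / 0.55241 = 0.78809
The outcome is not rare, so the OR lies further from 1 than the RR.

0.788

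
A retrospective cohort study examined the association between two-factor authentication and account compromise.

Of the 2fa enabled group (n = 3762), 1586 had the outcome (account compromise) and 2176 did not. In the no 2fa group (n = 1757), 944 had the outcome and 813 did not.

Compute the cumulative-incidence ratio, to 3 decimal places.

0.785

From the description: a = 1586, b = 2176, c = 944, d = 813.
Risk in exposed = 1586/3762 = 0.42158; risk in unexposed = 944/1757 = 0.53728.
RR = 0.42158 / 0.53728 = 0.78466
The risk is 22% lower among the exposed than among the unexposed.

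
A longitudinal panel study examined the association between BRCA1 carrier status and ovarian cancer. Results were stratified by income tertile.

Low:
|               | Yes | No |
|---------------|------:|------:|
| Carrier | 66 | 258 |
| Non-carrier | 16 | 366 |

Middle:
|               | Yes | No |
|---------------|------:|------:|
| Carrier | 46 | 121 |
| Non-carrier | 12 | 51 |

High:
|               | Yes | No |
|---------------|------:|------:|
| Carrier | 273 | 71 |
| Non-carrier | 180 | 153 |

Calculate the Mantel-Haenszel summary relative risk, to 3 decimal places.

RR_MH = Σ(aᵢ·n₀ᵢ/nᵢ) / Σ(cᵢ·n₁ᵢ/nᵢ), with n₁ᵢ = aᵢ+bᵢ (exposed), n₀ᵢ = cᵢ+dᵢ (unexposed), nᵢ = n₁ᵢ+n₀ᵢ.
Stratum 1 (Low): n₁ = 324, n₀ = 382, n = 706; a·n₀/n = 66·382/706 = 35.7110; c·n₁/n = 16·324/706 = 7.3428
Stratum 2 (Middle): n₁ = 167, n₀ = 63, n = 230; a·n₀/n = 46·63/230 = 12.6000; c·n₁/n = 12·167/230 = 8.7130
Stratum 3 (High): n₁ = 344, n₀ = 333, n = 677; a·n₀/n = 273·333/677 = 134.2821; c·n₁/n = 180·344/677 = 91.4623
RR_MH = (35.7110 + 12.6000 + 134.2821) / (7.3428 + 8.7130 + 91.4623) = 182.5932 / 107.5182 = 1.69825

1.698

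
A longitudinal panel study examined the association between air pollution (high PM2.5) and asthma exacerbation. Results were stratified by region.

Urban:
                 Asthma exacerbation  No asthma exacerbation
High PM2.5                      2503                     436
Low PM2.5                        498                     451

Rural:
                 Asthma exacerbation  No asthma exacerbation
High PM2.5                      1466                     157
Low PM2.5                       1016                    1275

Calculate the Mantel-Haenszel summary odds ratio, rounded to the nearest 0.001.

7.949

OR_MH = Σ(aᵢdᵢ/nᵢ) / Σ(bᵢcᵢ/nᵢ), where nᵢ is the stratum total.
Stratum 1 (Urban): n = 3888; a·d/n = 2503·451/3888 = 290.3428; b·c/n = 436·498/3888 = 55.8457
Stratum 2 (Rural): n = 3914; a·d/n = 1466·1275/3914 = 477.5549; b·c/n = 157·1016/3914 = 40.7542
OR_MH = (290.3428 + 477.5549) / (55.8457 + 40.7542) = 767.8978 / 96.5999 = 7.94926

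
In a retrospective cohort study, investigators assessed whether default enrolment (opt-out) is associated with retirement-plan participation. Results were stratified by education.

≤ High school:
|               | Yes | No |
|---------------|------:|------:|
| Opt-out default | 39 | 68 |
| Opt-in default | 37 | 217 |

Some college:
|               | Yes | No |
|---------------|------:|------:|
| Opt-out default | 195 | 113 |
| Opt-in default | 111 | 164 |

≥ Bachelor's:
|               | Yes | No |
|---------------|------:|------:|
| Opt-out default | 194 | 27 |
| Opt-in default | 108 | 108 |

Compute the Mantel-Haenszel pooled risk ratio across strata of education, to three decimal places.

1.733

RR_MH = Σ(aᵢ·n₀ᵢ/nᵢ) / Σ(cᵢ·n₁ᵢ/nᵢ), with n₁ᵢ = aᵢ+bᵢ (exposed), n₀ᵢ = cᵢ+dᵢ (unexposed), nᵢ = n₁ᵢ+n₀ᵢ.
Stratum 1 (≤ High school): n₁ = 107, n₀ = 254, n = 361; a·n₀/n = 39·254/361 = 27.4404; c·n₁/n = 37·107/361 = 10.9668
Stratum 2 (Some college): n₁ = 308, n₀ = 275, n = 583; a·n₀/n = 195·275/583 = 91.9811; c·n₁/n = 111·308/583 = 58.6415
Stratum 3 (≥ Bachelor's): n₁ = 221, n₀ = 216, n = 437; a·n₀/n = 194·216/437 = 95.8902; c·n₁/n = 108·221/437 = 54.6178
RR_MH = (27.4404 + 91.9811 + 95.8902) / (10.9668 + 58.6415 + 54.6178) = 215.3117 / 124.2261 = 1.73322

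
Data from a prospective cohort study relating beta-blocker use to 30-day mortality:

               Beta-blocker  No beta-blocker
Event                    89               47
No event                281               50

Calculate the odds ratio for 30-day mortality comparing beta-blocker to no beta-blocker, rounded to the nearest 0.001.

0.337

Reading the table with exposure as columns: a = 89 (Beta-blocker, case), b = 281 (Beta-blocker, non-case), c = 47 (No beta-blocker, case), d = 50.
OR = (a·d)/(b·c) = (89 × 50) / (281 × 47) = 4450 / 13207 = 0.33694
Exposure is associated with lower odds of 30-day mortality (OR = 0.34 < 1).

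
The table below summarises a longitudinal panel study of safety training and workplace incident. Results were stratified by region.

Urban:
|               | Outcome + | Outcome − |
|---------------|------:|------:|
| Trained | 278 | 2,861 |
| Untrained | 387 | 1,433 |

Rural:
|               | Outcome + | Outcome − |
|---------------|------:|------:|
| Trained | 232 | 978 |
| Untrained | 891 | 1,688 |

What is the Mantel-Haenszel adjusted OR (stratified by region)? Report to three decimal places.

OR_MH = Σ(aᵢdᵢ/nᵢ) / Σ(bᵢcᵢ/nᵢ), where nᵢ is the stratum total.
Stratum 1 (Urban): n = 4959; a·d/n = 278·1433/4959 = 80.3335; b·c/n = 2861·387/4959 = 223.2722
Stratum 2 (Rural): n = 3789; a·d/n = 232·1688/3789 = 103.3560; b·c/n = 978·891/3789 = 229.9810
OR_MH = (80.3335 + 103.3560) / (223.2722 + 229.9810) = 183.6896 / 453.2532 = 0.40527

0.405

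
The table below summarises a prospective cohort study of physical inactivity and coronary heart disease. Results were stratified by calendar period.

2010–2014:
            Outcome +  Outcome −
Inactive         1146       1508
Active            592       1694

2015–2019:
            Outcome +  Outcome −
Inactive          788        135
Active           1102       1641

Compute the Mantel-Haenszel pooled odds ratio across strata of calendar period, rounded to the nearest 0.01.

OR_MH = Σ(aᵢdᵢ/nᵢ) / Σ(bᵢcᵢ/nᵢ), where nᵢ is the stratum total.
Stratum 1 (2010–2014): n = 4940; a·d/n = 1146·1694/4940 = 392.9806; b·c/n = 1508·592/4940 = 180.7158
Stratum 2 (2015–2019): n = 3666; a·d/n = 788·1641/3666 = 352.7300; b·c/n = 135·1102/3666 = 40.5810
OR_MH = (392.9806 + 352.7300) / (180.7158 + 40.5810) = 745.7105 / 221.2968 = 3.36973

3.37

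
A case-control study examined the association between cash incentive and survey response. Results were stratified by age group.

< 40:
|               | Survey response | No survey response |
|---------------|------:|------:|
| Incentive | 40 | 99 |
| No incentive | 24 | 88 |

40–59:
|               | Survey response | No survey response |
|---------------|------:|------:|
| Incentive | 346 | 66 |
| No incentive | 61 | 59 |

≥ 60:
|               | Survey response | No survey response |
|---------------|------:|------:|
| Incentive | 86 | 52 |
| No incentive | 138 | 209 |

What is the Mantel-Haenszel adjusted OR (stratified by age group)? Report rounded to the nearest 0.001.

OR_MH = Σ(aᵢdᵢ/nᵢ) / Σ(bᵢcᵢ/nᵢ), where nᵢ is the stratum total.
Stratum 1 (< 40): n = 251; a·d/n = 40·88/251 = 14.0239; b·c/n = 99·24/251 = 9.4661
Stratum 2 (40–59): n = 532; a·d/n = 346·59/532 = 38.3722; b·c/n = 66·61/532 = 7.5677
Stratum 3 (≥ 60): n = 485; a·d/n = 86·209/485 = 37.0598; b·c/n = 52·138/485 = 14.7959
OR_MH = (14.0239 + 38.3722 + 37.0598) / (9.4661 + 7.5677 + 14.7959) = 89.4559 / 31.8297 = 2.81045

2.810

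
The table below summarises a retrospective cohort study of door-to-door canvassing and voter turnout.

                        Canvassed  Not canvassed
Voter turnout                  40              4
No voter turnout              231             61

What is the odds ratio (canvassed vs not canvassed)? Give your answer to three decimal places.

2.641

Reading the table with exposure as columns: a = 40 (Canvassed, case), b = 231 (Canvassed, non-case), c = 4 (Not canvassed, case), d = 61.
OR = (a·d)/(b·c) = (40 × 61) / (231 × 4) = 2440 / 924 = 2.64069
The odds of voter turnout are about 2.64 times as high in the canvassed group.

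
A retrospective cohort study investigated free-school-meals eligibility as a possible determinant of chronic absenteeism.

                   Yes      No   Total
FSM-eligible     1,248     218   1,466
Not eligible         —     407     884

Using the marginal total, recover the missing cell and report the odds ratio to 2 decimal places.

4.88

The missing cell is in the unexposed row: 884 − 407 = 477.
So a = 1248, b = 218, c = 477, d = 407.
OR = (a·d)/(b·c) = (1248 × 407) / (218 × 477) = 507936 / 103986 = 4.88466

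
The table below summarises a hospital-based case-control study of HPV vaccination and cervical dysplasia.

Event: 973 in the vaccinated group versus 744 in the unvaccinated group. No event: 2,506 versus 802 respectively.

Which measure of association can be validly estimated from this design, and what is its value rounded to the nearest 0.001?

0.419

From the description: a = 973, b = 2506, c = 744, d = 802.
This is a hospital-based case-control study: participants were sampled on outcome status, so risks in the source population cannot be estimated directly — relative risk is not valid here. The odds ratio is the appropriate measure.
OR = (a·d)/(b·c) = (973 × 802) / (2506 × 744) = 780346 / 1864464 = 0.41854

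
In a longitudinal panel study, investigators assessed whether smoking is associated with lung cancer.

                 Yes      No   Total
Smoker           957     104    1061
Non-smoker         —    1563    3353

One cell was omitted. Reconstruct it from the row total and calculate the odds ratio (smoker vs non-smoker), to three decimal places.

8.035

The missing cell is in the unexposed row: 3353 − 1563 = 1790.
So a = 957, b = 104, c = 1790, d = 1563.
OR = (a·d)/(b·c) = (957 × 1563) / (104 × 1790) = 1495791 / 186160 = 8.03498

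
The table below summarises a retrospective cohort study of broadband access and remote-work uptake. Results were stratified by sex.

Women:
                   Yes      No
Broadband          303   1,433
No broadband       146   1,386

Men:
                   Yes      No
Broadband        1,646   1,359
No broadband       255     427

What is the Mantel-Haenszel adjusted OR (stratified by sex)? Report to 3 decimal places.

OR_MH = Σ(aᵢdᵢ/nᵢ) / Σ(bᵢcᵢ/nᵢ), where nᵢ is the stratum total.
Stratum 1 (Women): n = 3268; a·d/n = 303·1386/3268 = 128.5061; b·c/n = 1433·146/3268 = 64.0202
Stratum 2 (Men): n = 3687; a·d/n = 1646·427/3687 = 190.6271; b·c/n = 1359·255/3687 = 93.9910
OR_MH = (128.5061 + 190.6271) / (64.0202 + 93.9910) = 319.1332 / 158.0112 = 2.01969

2.020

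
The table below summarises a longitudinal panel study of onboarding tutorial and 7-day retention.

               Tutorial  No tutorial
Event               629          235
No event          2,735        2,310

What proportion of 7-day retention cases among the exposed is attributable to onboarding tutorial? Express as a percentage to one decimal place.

50.6

Reading the table with exposure as columns: a = 629 (Tutorial, case), b = 2735 (Tutorial, non-case), c = 235 (No tutorial, case), d = 2310.
Risk in exposed = 629/3364 = 0.18698; risk in unexposed = 235/2545 = 0.09234.
RR = 0.18698/0.09234 = 2.02495
AR% = (RR − 1)/RR × 100 = (2.02495 − 1)/2.02495 × 100 = 50.6161%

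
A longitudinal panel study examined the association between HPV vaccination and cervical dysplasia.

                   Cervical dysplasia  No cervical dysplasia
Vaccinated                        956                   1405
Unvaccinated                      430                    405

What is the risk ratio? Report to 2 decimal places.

0.79

Cells: a = 956, b = 1405, c = 430, d = 405.
Risk in exposed = 956/2361 = 0.40491; risk in unexposed = 430/835 = 0.51497.
RR = 0.40491 / 0.51497 = 0.78628
The risk is 21% lower among the exposed than among the unexposed.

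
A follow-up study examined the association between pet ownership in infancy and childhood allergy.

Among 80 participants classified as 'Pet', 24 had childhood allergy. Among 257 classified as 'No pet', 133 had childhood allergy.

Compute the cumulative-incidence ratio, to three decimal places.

From the description: a = 24, b = 56, c = 133, d = 124.
Risk in exposed = 24/80 = 0.30000; risk in unexposed = 133/257 = 0.51751.
RR = 0.30000 / 0.51751 = 0.57970
The risk is 42% lower among the exposed than among the unexposed.

0.580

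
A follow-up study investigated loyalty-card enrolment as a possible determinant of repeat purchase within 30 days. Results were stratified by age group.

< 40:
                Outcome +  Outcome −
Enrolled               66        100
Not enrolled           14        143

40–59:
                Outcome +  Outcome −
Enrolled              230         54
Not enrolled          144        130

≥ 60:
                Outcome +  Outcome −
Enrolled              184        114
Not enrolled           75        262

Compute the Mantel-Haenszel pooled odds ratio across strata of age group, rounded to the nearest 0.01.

5.00

OR_MH = Σ(aᵢdᵢ/nᵢ) / Σ(bᵢcᵢ/nᵢ), where nᵢ is the stratum total.
Stratum 1 (< 40): n = 323; a·d/n = 66·143/323 = 29.2198; b·c/n = 100·14/323 = 4.3344
Stratum 2 (40–59): n = 558; a·d/n = 230·130/558 = 53.5842; b·c/n = 54·144/558 = 13.9355
Stratum 3 (≥ 60): n = 635; a·d/n = 184·262/635 = 75.9181; b·c/n = 114·75/635 = 13.4646
OR_MH = (29.2198 + 53.5842 + 75.9181) / (4.3344 + 13.9355 + 13.4646) = 158.7222 / 31.7344 = 5.00158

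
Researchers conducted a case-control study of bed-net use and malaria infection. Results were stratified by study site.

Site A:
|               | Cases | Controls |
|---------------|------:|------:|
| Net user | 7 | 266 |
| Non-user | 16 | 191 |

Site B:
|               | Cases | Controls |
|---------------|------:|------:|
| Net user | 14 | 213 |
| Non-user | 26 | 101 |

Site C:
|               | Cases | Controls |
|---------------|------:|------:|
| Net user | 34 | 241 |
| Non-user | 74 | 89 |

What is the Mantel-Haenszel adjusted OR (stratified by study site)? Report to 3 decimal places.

OR_MH = Σ(aᵢdᵢ/nᵢ) / Σ(bᵢcᵢ/nᵢ), where nᵢ is the stratum total.
Stratum 1 (Site A): n = 480; a·d/n = 7·191/480 = 2.7854; b·c/n = 266·16/480 = 8.8667
Stratum 2 (Site B): n = 354; a·d/n = 14·101/354 = 3.9944; b·c/n = 213·26/354 = 15.6441
Stratum 3 (Site C): n = 438; a·d/n = 34·89/438 = 6.9087; b·c/n = 241·74/438 = 40.7169
OR_MH = (2.7854 + 3.9944 + 6.9087) / (8.8667 + 15.6441 + 40.7169) = 13.6884 / 65.2276 = 0.20986

0.210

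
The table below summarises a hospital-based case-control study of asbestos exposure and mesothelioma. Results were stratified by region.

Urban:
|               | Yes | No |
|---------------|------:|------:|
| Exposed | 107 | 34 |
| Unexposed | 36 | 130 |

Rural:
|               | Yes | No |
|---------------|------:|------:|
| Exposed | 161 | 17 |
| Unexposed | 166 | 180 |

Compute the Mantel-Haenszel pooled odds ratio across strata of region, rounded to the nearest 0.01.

10.74

OR_MH = Σ(aᵢdᵢ/nᵢ) / Σ(bᵢcᵢ/nᵢ), where nᵢ is the stratum total.
Stratum 1 (Urban): n = 307; a·d/n = 107·130/307 = 45.3094; b·c/n = 34·36/307 = 3.9870
Stratum 2 (Rural): n = 524; a·d/n = 161·180/524 = 55.3053; b·c/n = 17·166/524 = 5.3855
OR_MH = (45.3094 + 55.3053) / (3.9870 + 5.3855) = 100.6148 / 9.3725 = 10.73514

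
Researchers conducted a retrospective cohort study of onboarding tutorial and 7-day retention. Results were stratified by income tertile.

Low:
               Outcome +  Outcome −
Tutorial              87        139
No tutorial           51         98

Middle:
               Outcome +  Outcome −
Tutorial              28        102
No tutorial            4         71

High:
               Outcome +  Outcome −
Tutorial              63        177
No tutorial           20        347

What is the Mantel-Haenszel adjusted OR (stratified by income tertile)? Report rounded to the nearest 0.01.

OR_MH = Σ(aᵢdᵢ/nᵢ) / Σ(bᵢcᵢ/nᵢ), where nᵢ is the stratum total.
Stratum 1 (Low): n = 375; a·d/n = 87·98/375 = 22.7360; b·c/n = 139·51/375 = 18.9040
Stratum 2 (Middle): n = 205; a·d/n = 28·71/205 = 9.6976; b·c/n = 102·4/205 = 1.9902
Stratum 3 (High): n = 607; a·d/n = 63·347/607 = 36.0148; b·c/n = 177·20/607 = 5.8320
OR_MH = (22.7360 + 9.6976 + 36.0148) / (18.9040 + 1.9902 + 5.8320) = 68.4484 / 26.7262 = 2.56110

2.56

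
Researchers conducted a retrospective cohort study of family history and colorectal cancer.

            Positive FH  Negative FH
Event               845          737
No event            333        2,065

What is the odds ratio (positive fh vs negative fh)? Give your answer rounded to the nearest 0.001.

7.110

Reading the table with exposure as columns: a = 845 (Positive FH, case), b = 333 (Positive FH, non-case), c = 737 (Negative FH, case), d = 2065.
OR = (a·d)/(b·c) = (845 × 2065) / (333 × 737) = 1744925 / 245421 = 7.10993
The odds of colorectal cancer are about 7.11 times as high in the positive fh group.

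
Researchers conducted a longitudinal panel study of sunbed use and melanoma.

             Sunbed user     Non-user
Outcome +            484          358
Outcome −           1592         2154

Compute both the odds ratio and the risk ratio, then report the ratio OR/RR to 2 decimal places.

1.12

Reading the table with exposure as columns: a = 484 (Sunbed user, case), b = 1592 (Sunbed user, non-case), c = 358 (Non-user, case), d = 2154.
OR = (484·2154)/(1592·358) = 1042536/569936 = 1.82922
Risk in exposed = 484/2076 = 0.23314; risk in unexposed = 358/2512 = 0.14252; RR = 1.63589
OR/RR = 1.82922 / 1.63589 = 1.11818
The outcome is not rare, so the OR lies further from 1 than the RR.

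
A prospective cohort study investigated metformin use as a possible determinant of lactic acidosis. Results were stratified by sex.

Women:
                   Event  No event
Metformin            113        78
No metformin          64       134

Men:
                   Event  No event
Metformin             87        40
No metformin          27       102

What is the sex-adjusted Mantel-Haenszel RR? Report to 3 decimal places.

2.261

RR_MH = Σ(aᵢ·n₀ᵢ/nᵢ) / Σ(cᵢ·n₁ᵢ/nᵢ), with n₁ᵢ = aᵢ+bᵢ (exposed), n₀ᵢ = cᵢ+dᵢ (unexposed), nᵢ = n₁ᵢ+n₀ᵢ.
Stratum 1 (Women): n₁ = 191, n₀ = 198, n = 389; a·n₀/n = 113·198/389 = 57.5167; c·n₁/n = 64·191/389 = 31.4242
Stratum 2 (Men): n₁ = 127, n₀ = 129, n = 256; a·n₀/n = 87·129/256 = 43.8398; c·n₁/n = 27·127/256 = 13.3945
RR_MH = (57.5167 + 43.8398) / (31.4242 + 13.3945) = 101.3566 / 44.8187 = 2.26148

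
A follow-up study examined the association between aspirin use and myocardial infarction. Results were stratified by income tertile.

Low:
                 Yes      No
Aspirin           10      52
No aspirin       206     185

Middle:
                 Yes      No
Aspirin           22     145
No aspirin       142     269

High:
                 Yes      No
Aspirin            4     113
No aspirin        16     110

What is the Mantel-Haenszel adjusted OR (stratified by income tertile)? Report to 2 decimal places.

OR_MH = Σ(aᵢdᵢ/nᵢ) / Σ(bᵢcᵢ/nᵢ), where nᵢ is the stratum total.
Stratum 1 (Low): n = 453; a·d/n = 10·185/453 = 4.0839; b·c/n = 52·206/453 = 23.6468
Stratum 2 (Middle): n = 578; a·d/n = 22·269/578 = 10.2388; b·c/n = 145·142/578 = 35.6228
Stratum 3 (High): n = 243; a·d/n = 4·110/243 = 1.8107; b·c/n = 113·16/243 = 7.4403
OR_MH = (4.0839 + 10.2388 + 1.8107) / (23.6468 + 35.6228 + 7.4403) = 16.1333 / 66.7100 = 0.24184

0.24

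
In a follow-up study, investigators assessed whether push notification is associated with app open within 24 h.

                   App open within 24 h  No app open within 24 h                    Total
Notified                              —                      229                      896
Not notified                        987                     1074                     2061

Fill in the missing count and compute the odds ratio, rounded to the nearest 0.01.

3.17

The missing cell is in the exposed row: 896 − 229 = 667.
So a = 667, b = 229, c = 987, d = 1074.
OR = (a·d)/(b·c) = (667 × 1074) / (229 × 987) = 716358 / 226023 = 3.16940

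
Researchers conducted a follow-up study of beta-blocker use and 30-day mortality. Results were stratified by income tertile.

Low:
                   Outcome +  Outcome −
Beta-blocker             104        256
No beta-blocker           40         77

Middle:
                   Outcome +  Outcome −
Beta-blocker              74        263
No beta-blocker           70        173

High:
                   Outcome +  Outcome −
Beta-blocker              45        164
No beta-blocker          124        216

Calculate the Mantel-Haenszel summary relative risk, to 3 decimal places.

0.715

RR_MH = Σ(aᵢ·n₀ᵢ/nᵢ) / Σ(cᵢ·n₁ᵢ/nᵢ), with n₁ᵢ = aᵢ+bᵢ (exposed), n₀ᵢ = cᵢ+dᵢ (unexposed), nᵢ = n₁ᵢ+n₀ᵢ.
Stratum 1 (Low): n₁ = 360, n₀ = 117, n = 477; a·n₀/n = 104·117/477 = 25.5094; c·n₁/n = 40·360/477 = 30.1887
Stratum 2 (Middle): n₁ = 337, n₀ = 243, n = 580; a·n₀/n = 74·243/580 = 31.0034; c·n₁/n = 70·337/580 = 40.6724
Stratum 3 (High): n₁ = 209, n₀ = 340, n = 549; a·n₀/n = 45·340/549 = 27.8689; c·n₁/n = 124·209/549 = 47.2058
RR_MH = (25.5094 + 31.0034 + 27.8689) / (30.1887 + 40.6724 + 47.2058) = 84.3817 / 118.0669 = 0.71469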